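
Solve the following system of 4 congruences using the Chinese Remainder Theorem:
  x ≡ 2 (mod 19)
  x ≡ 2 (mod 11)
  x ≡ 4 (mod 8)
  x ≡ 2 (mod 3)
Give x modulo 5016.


Product of moduli M = 19 · 11 · 8 · 3 = 5016.
Merge one congruence at a time:
  Start: x ≡ 2 (mod 19).
  Combine with x ≡ 2 (mod 11); new modulus lcm = 209.
    Write x = 2 + 19·t and substitute into x ≡ 2 (mod 11): 19·t ≡ 2 − 2 = 0 (mod 11).
    Reduce coefficients mod 11: 8·t ≡ 0 (mod 11).
    The inverse of 8 mod 11 is 7 (since 8·7 = 56 = 5·11 + 1), so t ≡ 7·0 = 0 ≡ 0 (mod 11).
    Then x = 2 + 19·0 = 2, valid modulo lcm(19, 11) = 209: x ≡ 2 (mod 209).
  Combine with x ≡ 4 (mod 8); new modulus lcm = 1672.
    Write x = 2 + 209·t and substitute into x ≡ 4 (mod 8): 209·t ≡ 4 − 2 = 2 (mod 8).
    Reduce coefficients mod 8: 1·t ≡ 2 (mod 8).
    So t ≡ 2 (mod 8).
    Then x = 2 + 209·2 = 420, valid modulo lcm(209, 8) = 1672: x ≡ 420 (mod 1672).
  Combine with x ≡ 2 (mod 3); new modulus lcm = 5016.
    Write x = 420 + 1672·t and substitute into x ≡ 2 (mod 3): 1672·t ≡ 2 − 420 = -418 (mod 3).
    Reduce coefficients mod 3: 1·t ≡ 2 (mod 3).
    So t ≡ 2 (mod 3).
    Then x = 420 + 1672·2 = 3764, valid modulo lcm(1672, 3) = 5016: x ≡ 3764 (mod 5016).
Verify against each original: 3764 mod 19 = 2, 3764 mod 11 = 2, 3764 mod 8 = 4, 3764 mod 3 = 2.

x ≡ 3764 (mod 5016).


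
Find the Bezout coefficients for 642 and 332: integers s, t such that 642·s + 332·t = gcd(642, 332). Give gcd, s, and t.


Euclidean algorithm on (642, 332) — divide until remainder is 0:
  642 = 1 · 332 + 310
  332 = 1 · 310 + 22
  310 = 14 · 22 + 2
  22 = 11 · 2 + 0
gcd(642, 332) = 2.
Track Bezout coefficients alongside the remainders: start with r₀ = 642 = a·1 + b·0 (s = 1, t = 0) and r₁ = 332 = a·0 + b·1 (s = 0, t = 1); each new remainder r_{k+1} = r_{k-1} − q_k·r_k inherits s_{k+1} = s_{k-1} − q_k·s_k, t_{k+1} = t_{k-1} − q_k·t_k, so r_k = a·s_k + b·t_k at every step:
  q = 1: r = 310, s = 1 − 1·0 = 1, t = 0 − 1·1 = -1  (check: 642·1 + 332·(-1) = 310)
  q = 1: r = 22, s = 0 − 1·1 = -1, t = 1 − 1·(-1) = 2  (check: 642·(-1) + 332·2 = 22)
  q = 14: r = 2, s = 1 − 14·(-1) = 15, t = -1 − 14·2 = -29  (check: 642·15 + 332·(-29) = 2)
The row with r = 2 (the gcd) gives the Bezout coefficients s = 15, t = -29.
Result: 642 · (15) + 332 · (-29) = 2.

gcd(642, 332) = 2; s = 15, t = -29 (check: 642·15 + 332·(-29) = 2).


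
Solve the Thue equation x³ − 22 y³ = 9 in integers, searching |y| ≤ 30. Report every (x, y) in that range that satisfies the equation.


The equation is x³ - 22y³ = 9. For fixed y, x³ = 22·y³ + 9, so a solution requires the RHS to be a perfect cube.
Strategy: iterate y from -30 to 30, compute RHS = 22·y³ + 9, and check whether it is a (positive or negative) perfect cube.
Check small values of y:
  y = 0: RHS = 9 is not a perfect cube.
  y = 1: RHS = 31 is not a perfect cube.
  y = -1: RHS = -13 is not a perfect cube.
  y = 2: RHS = 185 is not a perfect cube.
  y = -2: RHS = -167 is not a perfect cube.
  y = 3: RHS = 603 is not a perfect cube.
  y = -3: RHS = -585 is not a perfect cube.
Continuing the search up to |y| = 30 finds no solutions either.
No (x, y) in the scanned range satisfies the equation.

No integer solutions with |y| ≤ 30.


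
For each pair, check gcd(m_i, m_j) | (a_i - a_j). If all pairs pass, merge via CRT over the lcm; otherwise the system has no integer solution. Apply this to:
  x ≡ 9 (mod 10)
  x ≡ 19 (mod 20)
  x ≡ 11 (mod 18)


Moduli 10, 20, 18 are not pairwise coprime, so CRT works modulo lcm(m_i) when all pairwise compatibility conditions hold.
Pairwise compatibility: gcd(m_i, m_j) must divide a_i - a_j for every pair.
Merge one congruence at a time:
  Start: x ≡ 9 (mod 10).
  Combine with x ≡ 19 (mod 20): gcd(10, 20) = 10; 19 - 9 = 10, which IS divisible by 10, so compatible.
    Write x = 9 + 10·t and substitute into x ≡ 19 (mod 20): 10·t ≡ 19 − 9 = 10 (mod 20).
    Divide the congruence (and modulus) by g = 10: 1·t ≡ 1 (mod 2).
    So t ≡ 1 (mod 2).
    Then x = 9 + 10·1 = 19, valid modulo lcm(10, 20) = 20: x ≡ 19 (mod 20).
  Combine with x ≡ 11 (mod 18): gcd(20, 18) = 2; 11 - 19 = -8, which IS divisible by 2, so compatible.
    Write x = 19 + 20·t and substitute into x ≡ 11 (mod 18): 20·t ≡ 11 − 19 = -8 (mod 18).
    Divide the congruence (and modulus) by g = 2: 10·t ≡ -4 (mod 9).
    Reduce coefficients mod 9: 1·t ≡ 5 (mod 9).
    So t ≡ 5 (mod 9).
    Then x = 19 + 20·5 = 119, valid modulo lcm(20, 18) = 180: x ≡ 119 (mod 180).
Verify: 119 mod 10 = 9, 119 mod 20 = 19, 119 mod 18 = 11.

x ≡ 119 (mod 180).


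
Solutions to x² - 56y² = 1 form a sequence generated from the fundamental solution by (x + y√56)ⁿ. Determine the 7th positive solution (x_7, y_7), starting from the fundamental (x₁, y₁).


Step 1: Find the fundamental solution (x₁, y₁) of x² - 56y² = 1.
  Expand √56 as a continued fraction. a₀ = ⌊√56⌋ = 7; iterate m_{k+1} = d_k·a_k − m_k, d_{k+1} = (56 − m_{k+1}²)/d_k, a_{k+1} = ⌊(a₀ + m_{k+1})/d_{k+1}⌋ (starting m₀ = 0, d₀ = 1), with convergents p_k = a_k·p_{k-1} + p_{k-2}, q_k = a_k·q_{k-1} + q_{k-2} (p₋₁ = 1, q₋₁ = 0):
  k = 0: a₀ = 7; p₀/q₀ = 7/1; p₀² − 56·q₀² = 49 − 56 = -7.
  k = 1: m = 7, d = 7, a = ⌊(7 + 7)/7⌋ = 2; p/q = (2·7 + 1)/(2·1 + 0) = 15/2; p² − 56·q² = 225 − 224 = 1.
  The first convergent with p² − 56·q² = 1 gives the fundamental solution (x₁, y₁) = (15, 2).
Step 2: Apply the recurrence (x_{n+1}, y_{n+1}) = (x₁x_n + 56y₁y_n, x₁y_n + y₁x_n) repeatedly.
  From (x_1, y_1) = (15, 2): x_2 = 15·15 + 56·2·2 = 449; y_2 = 15·2 + 2·15 = 60.
  From (x_2, y_2) = (449, 60): x_3 = 15·449 + 56·2·60 = 13455; y_3 = 15·60 + 2·449 = 1798.
  From (x_3, y_3) = (13455, 1798): x_4 = 15·13455 + 56·2·1798 = 403201; y_4 = 15·1798 + 2·13455 = 53880.
  From (x_4, y_4) = (403201, 53880): x_5 = 15·403201 + 56·2·53880 = 12082575; y_5 = 15·53880 + 2·403201 = 1614602.
  From (x_5, y_5) = (12082575, 1614602): x_6 = 15·12082575 + 56·2·1614602 = 362074049; y_6 = 15·1614602 + 2·12082575 = 48384180.
  From (x_6, y_6) = (362074049, 48384180): x_7 = 15·362074049 + 56·2·48384180 = 10850138895; y_7 = 15·48384180 + 2·362074049 = 1449910798.
Step 3: Verify x_7² - 56·y_7² = 117725514040791821025 - 117725514040791821024 = 1 (should be 1). ✓

(x_1, y_1) = (15, 2); (x_7, y_7) = (10850138895, 1449910798).


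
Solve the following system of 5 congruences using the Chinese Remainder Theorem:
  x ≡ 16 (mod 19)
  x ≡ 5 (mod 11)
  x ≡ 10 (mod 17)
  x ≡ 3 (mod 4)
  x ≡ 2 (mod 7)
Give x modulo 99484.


Product of moduli M = 19 · 11 · 17 · 4 · 7 = 99484.
Merge one congruence at a time:
  Start: x ≡ 16 (mod 19).
  Combine with x ≡ 5 (mod 11); new modulus lcm = 209.
    Write x = 16 + 19·t and substitute into x ≡ 5 (mod 11): 19·t ≡ 5 − 16 = -11 (mod 11).
    Reduce coefficients mod 11: 8·t ≡ 0 (mod 11).
    The inverse of 8 mod 11 is 7 (since 8·7 = 56 = 5·11 + 1), so t ≡ 7·0 = 0 ≡ 0 (mod 11).
    Then x = 16 + 19·0 = 16, valid modulo lcm(19, 11) = 209: x ≡ 16 (mod 209).
  Combine with x ≡ 10 (mod 17); new modulus lcm = 3553.
    Write x = 16 + 209·t and substitute into x ≡ 10 (mod 17): 209·t ≡ 10 − 16 = -6 (mod 17).
    Reduce coefficients mod 17: 5·t ≡ 11 (mod 17).
    The inverse of 5 mod 17 is 7 (since 5·7 = 35 = 2·17 + 1), so t ≡ 7·11 = 77 ≡ 9 (mod 17).
    Then x = 16 + 209·9 = 1897, valid modulo lcm(209, 17) = 3553: x ≡ 1897 (mod 3553).
  Combine with x ≡ 3 (mod 4); new modulus lcm = 14212.
    Write x = 1897 + 3553·t and substitute into x ≡ 3 (mod 4): 3553·t ≡ 3 − 1897 = -1894 (mod 4).
    Reduce coefficients mod 4: 1·t ≡ 2 (mod 4).
    So t ≡ 2 (mod 4).
    Then x = 1897 + 3553·2 = 9003, valid modulo lcm(3553, 4) = 14212: x ≡ 9003 (mod 14212).
  Combine with x ≡ 2 (mod 7); new modulus lcm = 99484.
    Write x = 9003 + 14212·t and substitute into x ≡ 2 (mod 7): 14212·t ≡ 2 − 9003 = -9001 (mod 7).
    Reduce coefficients mod 7: 2·t ≡ 1 (mod 7).
    The inverse of 2 mod 7 is 4 (since 2·4 = 8 = 1·7 + 1), so t ≡ 4·1 = 4 ≡ 4 (mod 7).
    Then x = 9003 + 14212·4 = 65851, valid modulo lcm(14212, 7) = 99484: x ≡ 65851 (mod 99484).
Verify against each original: 65851 mod 19 = 16, 65851 mod 11 = 5, 65851 mod 17 = 10, 65851 mod 4 = 3, 65851 mod 7 = 2.

x ≡ 65851 (mod 99484).


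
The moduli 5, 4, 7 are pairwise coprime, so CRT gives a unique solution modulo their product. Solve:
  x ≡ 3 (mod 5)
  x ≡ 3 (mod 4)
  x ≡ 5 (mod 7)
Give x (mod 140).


Moduli 5, 4, 7 are pairwise coprime; by CRT there is a unique solution modulo M = 5 · 4 · 7 = 140.
Solve pairwise, accumulating the modulus:
  Start with x ≡ 3 (mod 5).
  Combine with x ≡ 3 (mod 4): since gcd(5, 4) = 1, we get a unique residue mod 20.
    Write x = 3 + 5·t and substitute into x ≡ 3 (mod 4): 5·t ≡ 3 − 3 = 0 (mod 4).
    Reduce coefficients mod 4: 1·t ≡ 0 (mod 4).
    So t ≡ 0 (mod 4).
    Then x = 3 + 5·0 = 3, valid modulo lcm(5, 4) = 20: x ≡ 3 (mod 20).
  Combine with x ≡ 5 (mod 7): since gcd(20, 7) = 1, we get a unique residue mod 140.
    Write x = 3 + 20·t and substitute into x ≡ 5 (mod 7): 20·t ≡ 5 − 3 = 2 (mod 7).
    Reduce coefficients mod 7: 6·t ≡ 2 (mod 7).
    The inverse of 6 mod 7 is 6 (since 6·6 = 36 = 5·7 + 1), so t ≡ 6·2 = 12 ≡ 5 (mod 7).
    Then x = 3 + 20·5 = 103, valid modulo lcm(20, 7) = 140: x ≡ 103 (mod 140).
Verify: 103 mod 5 = 3 ✓, 103 mod 4 = 3 ✓, 103 mod 7 = 5 ✓.

x ≡ 103 (mod 140).


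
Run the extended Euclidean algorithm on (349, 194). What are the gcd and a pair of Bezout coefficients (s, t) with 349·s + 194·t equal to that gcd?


Euclidean algorithm on (349, 194) — divide until remainder is 0:
  349 = 1 · 194 + 155
  194 = 1 · 155 + 39
  155 = 3 · 39 + 38
  39 = 1 · 38 + 1
  38 = 38 · 1 + 0
gcd(349, 194) = 1.
Track Bezout coefficients alongside the remainders: start with r₀ = 349 = a·1 + b·0 (s = 1, t = 0) and r₁ = 194 = a·0 + b·1 (s = 0, t = 1); each new remainder r_{k+1} = r_{k-1} − q_k·r_k inherits s_{k+1} = s_{k-1} − q_k·s_k, t_{k+1} = t_{k-1} − q_k·t_k, so r_k = a·s_k + b·t_k at every step:
  q = 1: r = 155, s = 1 − 1·0 = 1, t = 0 − 1·1 = -1  (check: 349·1 + 194·(-1) = 155)
  q = 1: r = 39, s = 0 − 1·1 = -1, t = 1 − 1·(-1) = 2  (check: 349·(-1) + 194·2 = 39)
  q = 3: r = 38, s = 1 − 3·(-1) = 4, t = -1 − 3·2 = -7  (check: 349·4 + 194·(-7) = 38)
  q = 1: r = 1, s = -1 − 1·4 = -5, t = 2 − 1·(-7) = 9  (check: 349·(-5) + 194·9 = 1)
The row with r = 1 (the gcd) gives the Bezout coefficients s = -5, t = 9.
Result: 349 · (-5) + 194 · (9) = 1.

gcd(349, 194) = 1; s = -5, t = 9 (check: 349·(-5) + 194·9 = 1).


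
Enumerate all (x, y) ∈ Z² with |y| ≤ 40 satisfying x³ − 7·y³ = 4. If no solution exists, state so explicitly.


The equation is x³ - 7y³ = 4. For fixed y, x³ = 7·y³ + 4, so a solution requires the RHS to be a perfect cube.
Strategy: iterate y from -40 to 40, compute RHS = 7·y³ + 4, and check whether it is a (positive or negative) perfect cube.
Check small values of y:
  y = 0: RHS = 4 is not a perfect cube.
  y = 1: RHS = 11 is not a perfect cube.
  y = -1: RHS = -3 is not a perfect cube.
  y = 2: RHS = 60 is not a perfect cube.
  y = -2: RHS = -52 is not a perfect cube.
  y = 3: RHS = 193 is not a perfect cube.
  y = -3: RHS = -185 is not a perfect cube.
Continuing the search up to |y| = 40 finds no solutions either.
No (x, y) in the scanned range satisfies the equation.

No integer solutions with |y| ≤ 40.


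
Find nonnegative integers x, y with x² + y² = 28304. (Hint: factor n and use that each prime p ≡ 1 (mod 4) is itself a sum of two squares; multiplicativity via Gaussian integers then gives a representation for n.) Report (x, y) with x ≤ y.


Step 1: Factor n = 28304 = 2^4 · 29 · 61.
Step 2: Check the mod-4 condition on each prime factor: 2 = 2 (special); 29 ≡ 1 (mod 4), exponent 1; 61 ≡ 1 (mod 4), exponent 1.
All primes ≡ 3 (mod 4) appear to even exponent (or don't appear), so by the two-squares theorem n IS expressible as a sum of two squares.
Step 3: Build a representation. Group n = k² · m with k = 4 and m = 29 · 61 = 1769 (a product of primes ≡ 1 (mod 4)); a representation of m scales to one of n via (k·x)² + (k·y)² = k²(x² + y²). Each prime p ≡ 1 (mod 4) is itself a sum of two squares; find a² by testing p − a² for a perfect square:
  29: 29 − 1² = 28, 29 − 2² = 25 = 5² ⇒ 29 = 2² + 5².
  61: 61 − 1² = 60, 61 − 2² = 57, 61 − 3² = 52, 61 − 4² = 45, 61 − 5² = 36 = 6² ⇒ 61 = 5² + 6².
  Combine using the Brahmagupta–Fibonacci identity (a² + b²)(c² + d²) = (ac − bd)² + (ad + bc)² = (ac + bd)² + (ad − bc)²:
  29 · 61 = 1769: from (2² + 5²)(5² + 6²), take (2·5 − 5·6, 2·6 + 5·5) = (10 − 30, 12 + 25) = (-20, 37); dropping signs (only squares matter) gives (20, 37); check 20² + 37² = 400 + 1369 = 1769 ✓.
  Scale by k = 4: (4·20, 4·37) = (80, 148).
Step 4: Order so x ≤ y and verify: 80² + 148² = 6400 + 21904 = 28304 = n. ✓

n = 28304 = 80² + 148² (one valid representation with x ≤ y).


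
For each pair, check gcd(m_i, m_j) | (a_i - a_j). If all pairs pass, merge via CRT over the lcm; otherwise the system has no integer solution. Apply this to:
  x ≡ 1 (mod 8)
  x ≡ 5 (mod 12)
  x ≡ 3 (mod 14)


Moduli 8, 12, 14 are not pairwise coprime, so CRT works modulo lcm(m_i) when all pairwise compatibility conditions hold.
Pairwise compatibility: gcd(m_i, m_j) must divide a_i - a_j for every pair.
Merge one congruence at a time:
  Start: x ≡ 1 (mod 8).
  Combine with x ≡ 5 (mod 12): gcd(8, 12) = 4; 5 - 1 = 4, which IS divisible by 4, so compatible.
    Write x = 1 + 8·t and substitute into x ≡ 5 (mod 12): 8·t ≡ 5 − 1 = 4 (mod 12).
    Divide the congruence (and modulus) by g = 4: 2·t ≡ 1 (mod 3).
    The inverse of 2 mod 3 is 2 (since 2·2 = 4 = 1·3 + 1), so t ≡ 2·1 = 2 ≡ 2 (mod 3).
    Then x = 1 + 8·2 = 17, valid modulo lcm(8, 12) = 24: x ≡ 17 (mod 24).
  Combine with x ≡ 3 (mod 14): gcd(24, 14) = 2; 3 - 17 = -14, which IS divisible by 2, so compatible.
    Write x = 17 + 24·t and substitute into x ≡ 3 (mod 14): 24·t ≡ 3 − 17 = -14 (mod 14).
    Divide the congruence (and modulus) by g = 2: 12·t ≡ -7 (mod 7).
    Reduce coefficients mod 7: 5·t ≡ 0 (mod 7).
    The inverse of 5 mod 7 is 3 (since 5·3 = 15 = 2·7 + 1), so t ≡ 3·0 = 0 ≡ 0 (mod 7).
    Then x = 17 + 24·0 = 17, valid modulo lcm(24, 14) = 168: x ≡ 17 (mod 168).
Verify: 17 mod 8 = 1, 17 mod 12 = 5, 17 mod 14 = 3.

x ≡ 17 (mod 168).


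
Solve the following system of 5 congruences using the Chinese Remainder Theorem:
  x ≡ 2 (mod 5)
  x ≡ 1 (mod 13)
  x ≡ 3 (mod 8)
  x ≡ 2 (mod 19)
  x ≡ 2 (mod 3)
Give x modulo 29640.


Product of moduli M = 5 · 13 · 8 · 19 · 3 = 29640.
Merge one congruence at a time:
  Start: x ≡ 2 (mod 5).
  Combine with x ≡ 1 (mod 13); new modulus lcm = 65.
    Write x = 2 + 5·t and substitute into x ≡ 1 (mod 13): 5·t ≡ 1 − 2 = -1 (mod 13).
    Reduce coefficients mod 13: 5·t ≡ 12 (mod 13).
    The inverse of 5 mod 13 is 8 (since 5·8 = 40 = 3·13 + 1), so t ≡ 8·12 = 96 ≡ 5 (mod 13).
    Then x = 2 + 5·5 = 27, valid modulo lcm(5, 13) = 65: x ≡ 27 (mod 65).
  Combine with x ≡ 3 (mod 8); new modulus lcm = 520.
    Write x = 27 + 65·t and substitute into x ≡ 3 (mod 8): 65·t ≡ 3 − 27 = -24 (mod 8).
    Reduce coefficients mod 8: 1·t ≡ 0 (mod 8).
    So t ≡ 0 (mod 8).
    Then x = 27 + 65·0 = 27, valid modulo lcm(65, 8) = 520: x ≡ 27 (mod 520).
  Combine with x ≡ 2 (mod 19); new modulus lcm = 9880.
    Write x = 27 + 520·t and substitute into x ≡ 2 (mod 19): 520·t ≡ 2 − 27 = -25 (mod 19).
    Reduce coefficients mod 19: 7·t ≡ 13 (mod 19).
    The inverse of 7 mod 19 is 11 (since 7·11 = 77 = 4·19 + 1), so t ≡ 11·13 = 143 ≡ 10 (mod 19).
    Then x = 27 + 520·10 = 5227, valid modulo lcm(520, 19) = 9880: x ≡ 5227 (mod 9880).
  Combine with x ≡ 2 (mod 3); new modulus lcm = 29640.
    Write x = 5227 + 9880·t and substitute into x ≡ 2 (mod 3): 9880·t ≡ 2 − 5227 = -5225 (mod 3).
    Reduce coefficients mod 3: 1·t ≡ 1 (mod 3).
    So t ≡ 1 (mod 3).
    Then x = 5227 + 9880·1 = 15107, valid modulo lcm(9880, 3) = 29640: x ≡ 15107 (mod 29640).
Verify against each original: 15107 mod 5 = 2, 15107 mod 13 = 1, 15107 mod 8 = 3, 15107 mod 19 = 2, 15107 mod 3 = 2.

x ≡ 15107 (mod 29640).


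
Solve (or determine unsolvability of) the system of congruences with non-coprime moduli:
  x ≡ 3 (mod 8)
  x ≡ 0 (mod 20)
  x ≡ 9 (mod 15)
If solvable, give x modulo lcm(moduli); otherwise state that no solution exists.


Moduli 8, 20, 15 are not pairwise coprime, so CRT works modulo lcm(m_i) when all pairwise compatibility conditions hold.
Pairwise compatibility: gcd(m_i, m_j) must divide a_i - a_j for every pair.
Merge one congruence at a time:
  Start: x ≡ 3 (mod 8).
  Combine with x ≡ 0 (mod 20): gcd(8, 20) = 4, and 0 - 3 = -3 is NOT divisible by 4.
    ⇒ system is inconsistent (no integer solution).

No solution (the system is inconsistent).


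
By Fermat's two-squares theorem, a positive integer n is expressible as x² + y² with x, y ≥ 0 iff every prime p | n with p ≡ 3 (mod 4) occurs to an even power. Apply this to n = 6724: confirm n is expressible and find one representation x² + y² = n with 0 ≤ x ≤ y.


Step 1: Factor n = 6724 = 2^2 · 41^2.
Step 2: Check the mod-4 condition on each prime factor: 2 = 2 (special); 41 ≡ 1 (mod 4), exponent 2.
All primes ≡ 3 (mod 4) appear to even exponent (or don't appear), so by the two-squares theorem n IS expressible as a sum of two squares.
Step 3: Build a representation. Group n = k² · m with k = 2 and m = 41 · 41 = 1681 (a product of primes ≡ 1 (mod 4)); a representation of m scales to one of n via (k·x)² + (k·y)² = k²(x² + y²). Each prime p ≡ 1 (mod 4) is itself a sum of two squares; find a² by testing p − a² for a perfect square:
  41: 41 − 1² = 40, 41 − 2² = 37, 41 − 3² = 32, 41 − 4² = 25 = 5² ⇒ 41 = 4² + 5².
  Combine using the Brahmagupta–Fibonacci identity (a² + b²)(c² + d²) = (ac − bd)² + (ad + bc)² = (ac + bd)² + (ad − bc)²:
  41 · 41 = 1681: from (4² + 5²)(4² + 5²), take (4·4 − 5·5, 4·5 + 5·4) = (16 − 25, 20 + 20) = (-9, 40); dropping signs (only squares matter) gives (9, 40); check 9² + 40² = 81 + 1600 = 1681 ✓.
  Scale by k = 2: (2·9, 2·40) = (18, 80).
Step 4: Order so x ≤ y and verify: 18² + 80² = 324 + 6400 = 6724 = n. ✓

n = 6724 = 18² + 80² (one valid representation with x ≤ y).


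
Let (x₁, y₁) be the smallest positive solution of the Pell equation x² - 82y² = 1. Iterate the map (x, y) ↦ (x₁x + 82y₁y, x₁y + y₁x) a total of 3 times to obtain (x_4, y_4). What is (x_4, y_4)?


Step 1: Find the fundamental solution (x₁, y₁) of x² - 82y² = 1.
  Expand √82 as a continued fraction. a₀ = ⌊√82⌋ = 9; iterate m_{k+1} = d_k·a_k − m_k, d_{k+1} = (82 − m_{k+1}²)/d_k, a_{k+1} = ⌊(a₀ + m_{k+1})/d_{k+1}⌋ (starting m₀ = 0, d₀ = 1), with convergents p_k = a_k·p_{k-1} + p_{k-2}, q_k = a_k·q_{k-1} + q_{k-2} (p₋₁ = 1, q₋₁ = 0):
  k = 0: a₀ = 9; p₀/q₀ = 9/1; p₀² − 82·q₀² = 81 − 82 = -1.
  k = 1: m = 9, d = 1, a = ⌊(9 + 9)/1⌋ = 18; p/q = (18·9 + 1)/(18·1 + 0) = 163/18; p² − 82·q² = 26569 − 26568 = 1.
  The first convergent with p² − 82·q² = 1 gives the fundamental solution (x₁, y₁) = (163, 18).
Step 2: Apply the recurrence (x_{n+1}, y_{n+1}) = (x₁x_n + 82y₁y_n, x₁y_n + y₁x_n) repeatedly.
  From (x_1, y_1) = (163, 18): x_2 = 163·163 + 82·18·18 = 53137; y_2 = 163·18 + 18·163 = 5868.
  From (x_2, y_2) = (53137, 5868): x_3 = 163·53137 + 82·18·5868 = 17322499; y_3 = 163·5868 + 18·53137 = 1912950.
  From (x_3, y_3) = (17322499, 1912950): x_4 = 163·17322499 + 82·18·1912950 = 5647081537; y_4 = 163·1912950 + 18·17322499 = 623615832.
Step 3: Verify x_4² - 82·y_4² = 31889529885526282369 - 31889529885526282368 = 1 (should be 1). ✓

(x_1, y_1) = (163, 18); (x_4, y_4) = (5647081537, 623615832).


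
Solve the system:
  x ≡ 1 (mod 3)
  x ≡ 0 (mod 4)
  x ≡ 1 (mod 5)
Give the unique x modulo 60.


Moduli 3, 4, 5 are pairwise coprime; by CRT there is a unique solution modulo M = 3 · 4 · 5 = 60.
Solve pairwise, accumulating the modulus:
  Start with x ≡ 1 (mod 3).
  Combine with x ≡ 0 (mod 4): since gcd(3, 4) = 1, we get a unique residue mod 12.
    Write x = 1 + 3·t and substitute into x ≡ 0 (mod 4): 3·t ≡ 0 − 1 = -1 (mod 4).
    Reduce coefficients mod 4: 3·t ≡ 3 (mod 4).
    The inverse of 3 mod 4 is 3 (since 3·3 = 9 = 2·4 + 1), so t ≡ 3·3 = 9 ≡ 1 (mod 4).
    Then x = 1 + 3·1 = 4, valid modulo lcm(3, 4) = 12: x ≡ 4 (mod 12).
  Combine with x ≡ 1 (mod 5): since gcd(12, 5) = 1, we get a unique residue mod 60.
    Write x = 4 + 12·t and substitute into x ≡ 1 (mod 5): 12·t ≡ 1 − 4 = -3 (mod 5).
    Reduce coefficients mod 5: 2·t ≡ 2 (mod 5).
    The inverse of 2 mod 5 is 3 (since 2·3 = 6 = 1·5 + 1), so t ≡ 3·2 = 6 ≡ 1 (mod 5).
    Then x = 4 + 12·1 = 16, valid modulo lcm(12, 5) = 60: x ≡ 16 (mod 60).
Verify: 16 mod 3 = 1 ✓, 16 mod 4 = 0 ✓, 16 mod 5 = 1 ✓.

x ≡ 16 (mod 60).


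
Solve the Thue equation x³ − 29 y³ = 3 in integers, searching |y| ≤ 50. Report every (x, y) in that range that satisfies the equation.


The equation is x³ - 29y³ = 3. For fixed y, x³ = 29·y³ + 3, so a solution requires the RHS to be a perfect cube.
Strategy: iterate y from -50 to 50, compute RHS = 29·y³ + 3, and check whether it is a (positive or negative) perfect cube.
Check small values of y:
  y = 0: RHS = 3 is not a perfect cube.
  y = 1: RHS = 32 is not a perfect cube.
  y = -1: RHS = -26 is not a perfect cube.
  y = 2: RHS = 235 is not a perfect cube.
  y = -2: RHS = -229 is not a perfect cube.
  y = 3: RHS = 786 is not a perfect cube.
  y = -3: RHS = -780 is not a perfect cube.
Continuing the search up to |y| = 50 finds no solutions either.
No (x, y) in the scanned range satisfies the equation.

No integer solutions with |y| ≤ 50.


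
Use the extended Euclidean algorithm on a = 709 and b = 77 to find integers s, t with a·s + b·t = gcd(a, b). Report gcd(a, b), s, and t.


Euclidean algorithm on (709, 77) — divide until remainder is 0:
  709 = 9 · 77 + 16
  77 = 4 · 16 + 13
  16 = 1 · 13 + 3
  13 = 4 · 3 + 1
  3 = 3 · 1 + 0
gcd(709, 77) = 1.
Track Bezout coefficients alongside the remainders: start with r₀ = 709 = a·1 + b·0 (s = 1, t = 0) and r₁ = 77 = a·0 + b·1 (s = 0, t = 1); each new remainder r_{k+1} = r_{k-1} − q_k·r_k inherits s_{k+1} = s_{k-1} − q_k·s_k, t_{k+1} = t_{k-1} − q_k·t_k, so r_k = a·s_k + b·t_k at every step:
  q = 9: r = 16, s = 1 − 9·0 = 1, t = 0 − 9·1 = -9  (check: 709·1 + 77·(-9) = 16)
  q = 4: r = 13, s = 0 − 4·1 = -4, t = 1 − 4·(-9) = 37  (check: 709·(-4) + 77·37 = 13)
  q = 1: r = 3, s = 1 − 1·(-4) = 5, t = -9 − 1·37 = -46  (check: 709·5 + 77·(-46) = 3)
  q = 4: r = 1, s = -4 − 4·5 = -24, t = 37 − 4·(-46) = 221  (check: 709·(-24) + 77·221 = 1)
The row with r = 1 (the gcd) gives the Bezout coefficients s = -24, t = 221.
Result: 709 · (-24) + 77 · (221) = 1.

gcd(709, 77) = 1; s = -24, t = 221 (check: 709·(-24) + 77·221 = 1).


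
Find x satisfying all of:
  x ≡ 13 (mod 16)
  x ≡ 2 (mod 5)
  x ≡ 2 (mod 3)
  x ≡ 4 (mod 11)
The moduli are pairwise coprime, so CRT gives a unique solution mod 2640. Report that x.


Product of moduli M = 16 · 5 · 3 · 11 = 2640.
Merge one congruence at a time:
  Start: x ≡ 13 (mod 16).
  Combine with x ≡ 2 (mod 5); new modulus lcm = 80.
    Write x = 13 + 16·t and substitute into x ≡ 2 (mod 5): 16·t ≡ 2 − 13 = -11 (mod 5).
    Reduce coefficients mod 5: 1·t ≡ 4 (mod 5).
    So t ≡ 4 (mod 5).
    Then x = 13 + 16·4 = 77, valid modulo lcm(16, 5) = 80: x ≡ 77 (mod 80).
  Combine with x ≡ 2 (mod 3); new modulus lcm = 240.
    Write x = 77 + 80·t and substitute into x ≡ 2 (mod 3): 80·t ≡ 2 − 77 = -75 (mod 3).
    Reduce coefficients mod 3: 2·t ≡ 0 (mod 3).
    The inverse of 2 mod 3 is 2 (since 2·2 = 4 = 1·3 + 1), so t ≡ 2·0 = 0 ≡ 0 (mod 3).
    Then x = 77 + 80·0 = 77, valid modulo lcm(80, 3) = 240: x ≡ 77 (mod 240).
  Combine with x ≡ 4 (mod 11); new modulus lcm = 2640.
    Write x = 77 + 240·t and substitute into x ≡ 4 (mod 11): 240·t ≡ 4 − 77 = -73 (mod 11).
    Reduce coefficients mod 11: 9·t ≡ 4 (mod 11).
    The inverse of 9 mod 11 is 5 (since 9·5 = 45 = 4·11 + 1), so t ≡ 5·4 = 20 ≡ 9 (mod 11).
    Then x = 77 + 240·9 = 2237, valid modulo lcm(240, 11) = 2640: x ≡ 2237 (mod 2640).
Verify against each original: 2237 mod 16 = 13, 2237 mod 5 = 2, 2237 mod 3 = 2, 2237 mod 11 = 4.

x ≡ 2237 (mod 2640).


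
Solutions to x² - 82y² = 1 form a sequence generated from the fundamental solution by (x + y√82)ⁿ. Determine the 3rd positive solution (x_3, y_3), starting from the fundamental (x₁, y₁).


Step 1: Find the fundamental solution (x₁, y₁) of x² - 82y² = 1.
  Expand √82 as a continued fraction. a₀ = ⌊√82⌋ = 9; iterate m_{k+1} = d_k·a_k − m_k, d_{k+1} = (82 − m_{k+1}²)/d_k, a_{k+1} = ⌊(a₀ + m_{k+1})/d_{k+1}⌋ (starting m₀ = 0, d₀ = 1), with convergents p_k = a_k·p_{k-1} + p_{k-2}, q_k = a_k·q_{k-1} + q_{k-2} (p₋₁ = 1, q₋₁ = 0):
  k = 0: a₀ = 9; p₀/q₀ = 9/1; p₀² − 82·q₀² = 81 − 82 = -1.
  k = 1: m = 9, d = 1, a = ⌊(9 + 9)/1⌋ = 18; p/q = (18·9 + 1)/(18·1 + 0) = 163/18; p² − 82·q² = 26569 − 26568 = 1.
  The first convergent with p² − 82·q² = 1 gives the fundamental solution (x₁, y₁) = (163, 18).
Step 2: Apply the recurrence (x_{n+1}, y_{n+1}) = (x₁x_n + 82y₁y_n, x₁y_n + y₁x_n) repeatedly.
  From (x_1, y_1) = (163, 18): x_2 = 163·163 + 82·18·18 = 53137; y_2 = 163·18 + 18·163 = 5868.
  From (x_2, y_2) = (53137, 5868): x_3 = 163·53137 + 82·18·5868 = 17322499; y_3 = 163·5868 + 18·53137 = 1912950.
Step 3: Verify x_3² - 82·y_3² = 300068971605001 - 300068971605000 = 1 (should be 1). ✓

(x_1, y_1) = (163, 18); (x_3, y_3) = (17322499, 1912950).


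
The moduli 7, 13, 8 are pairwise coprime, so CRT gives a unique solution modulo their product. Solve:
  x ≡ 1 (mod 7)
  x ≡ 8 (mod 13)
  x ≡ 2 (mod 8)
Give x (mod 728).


Moduli 7, 13, 8 are pairwise coprime; by CRT there is a unique solution modulo M = 7 · 13 · 8 = 728.
Solve pairwise, accumulating the modulus:
  Start with x ≡ 1 (mod 7).
  Combine with x ≡ 8 (mod 13): since gcd(7, 13) = 1, we get a unique residue mod 91.
    Write x = 1 + 7·t and substitute into x ≡ 8 (mod 13): 7·t ≡ 8 − 1 = 7 (mod 13).
    The inverse of 7 mod 13 is 2 (since 7·2 = 14 = 1·13 + 1), so t ≡ 2·7 = 14 ≡ 1 (mod 13).
    Then x = 1 + 7·1 = 8, valid modulo lcm(7, 13) = 91: x ≡ 8 (mod 91).
  Combine with x ≡ 2 (mod 8): since gcd(91, 8) = 1, we get a unique residue mod 728.
    Write x = 8 + 91·t and substitute into x ≡ 2 (mod 8): 91·t ≡ 2 − 8 = -6 (mod 8).
    Reduce coefficients mod 8: 3·t ≡ 2 (mod 8).
    The inverse of 3 mod 8 is 3 (since 3·3 = 9 = 1·8 + 1), so t ≡ 3·2 = 6 ≡ 6 (mod 8).
    Then x = 8 + 91·6 = 554, valid modulo lcm(91, 8) = 728: x ≡ 554 (mod 728).
Verify: 554 mod 7 = 1 ✓, 554 mod 13 = 8 ✓, 554 mod 8 = 2 ✓.

x ≡ 554 (mod 728).


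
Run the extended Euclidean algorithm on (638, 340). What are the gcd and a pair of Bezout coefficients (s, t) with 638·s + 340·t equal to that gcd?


Euclidean algorithm on (638, 340) — divide until remainder is 0:
  638 = 1 · 340 + 298
  340 = 1 · 298 + 42
  298 = 7 · 42 + 4
  42 = 10 · 4 + 2
  4 = 2 · 2 + 0
gcd(638, 340) = 2.
Track Bezout coefficients alongside the remainders: start with r₀ = 638 = a·1 + b·0 (s = 1, t = 0) and r₁ = 340 = a·0 + b·1 (s = 0, t = 1); each new remainder r_{k+1} = r_{k-1} − q_k·r_k inherits s_{k+1} = s_{k-1} − q_k·s_k, t_{k+1} = t_{k-1} − q_k·t_k, so r_k = a·s_k + b·t_k at every step:
  q = 1: r = 298, s = 1 − 1·0 = 1, t = 0 − 1·1 = -1  (check: 638·1 + 340·(-1) = 298)
  q = 1: r = 42, s = 0 − 1·1 = -1, t = 1 − 1·(-1) = 2  (check: 638·(-1) + 340·2 = 42)
  q = 7: r = 4, s = 1 − 7·(-1) = 8, t = -1 − 7·2 = -15  (check: 638·8 + 340·(-15) = 4)
  q = 10: r = 2, s = -1 − 10·8 = -81, t = 2 − 10·(-15) = 152  (check: 638·(-81) + 340·152 = 2)
The row with r = 2 (the gcd) gives the Bezout coefficients s = -81, t = 152.
Result: 638 · (-81) + 340 · (152) = 2.

gcd(638, 340) = 2; s = -81, t = 152 (check: 638·(-81) + 340·152 = 2).


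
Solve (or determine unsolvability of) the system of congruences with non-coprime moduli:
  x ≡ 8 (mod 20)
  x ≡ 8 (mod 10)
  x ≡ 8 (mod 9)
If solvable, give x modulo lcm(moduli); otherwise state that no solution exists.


Moduli 20, 10, 9 are not pairwise coprime, so CRT works modulo lcm(m_i) when all pairwise compatibility conditions hold.
Pairwise compatibility: gcd(m_i, m_j) must divide a_i - a_j for every pair.
Merge one congruence at a time:
  Start: x ≡ 8 (mod 20).
  Combine with x ≡ 8 (mod 10): gcd(20, 10) = 10; 8 - 8 = 0, which IS divisible by 10, so compatible.
    Write x = 8 + 20·t and substitute into x ≡ 8 (mod 10): 20·t ≡ 8 − 8 = 0 (mod 10).
    Divide the congruence (and modulus) by g = 10: 2·t ≡ 0 (mod 1).
    Modulo 1 every t works; take t = 0.
    Then x = 8 + 20·0 = 8, valid modulo lcm(20, 10) = 20: x ≡ 8 (mod 20).
  Combine with x ≡ 8 (mod 9): gcd(20, 9) = 1; 8 - 8 = 0, which IS divisible by 1, so compatible.
    Write x = 8 + 20·t and substitute into x ≡ 8 (mod 9): 20·t ≡ 8 − 8 = 0 (mod 9).
    Reduce coefficients mod 9: 2·t ≡ 0 (mod 9).
    The inverse of 2 mod 9 is 5 (since 2·5 = 10 = 1·9 + 1), so t ≡ 5·0 = 0 ≡ 0 (mod 9).
    Then x = 8 + 20·0 = 8, valid modulo lcm(20, 9) = 180: x ≡ 8 (mod 180).
Verify: 8 mod 20 = 8, 8 mod 10 = 8, 8 mod 9 = 8.

x ≡ 8 (mod 180).


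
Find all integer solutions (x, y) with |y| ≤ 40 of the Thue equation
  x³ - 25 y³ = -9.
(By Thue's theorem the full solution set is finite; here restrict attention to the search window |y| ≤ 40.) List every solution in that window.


The equation is x³ - 25y³ = -9. For fixed y, x³ = 25·y³ − 9, so a solution requires the RHS to be a perfect cube.
Strategy: iterate y from -40 to 40, compute RHS = 25·y³ − 9, and check whether it is a (positive or negative) perfect cube.
Check small values of y:
  y = 0: RHS = -9 is not a perfect cube.
  y = 1: RHS = 16 is not a perfect cube.
  y = -1: RHS = -34 is not a perfect cube.
  y = 2: RHS = 191 is not a perfect cube.
  y = -2: RHS = -209 is not a perfect cube.
  y = 3: RHS = 666 is not a perfect cube.
  y = -3: RHS = -684 is not a perfect cube.
Continuing the search up to |y| = 40 finds no solutions either.
No (x, y) in the scanned range satisfies the equation.

No integer solutions with |y| ≤ 40.


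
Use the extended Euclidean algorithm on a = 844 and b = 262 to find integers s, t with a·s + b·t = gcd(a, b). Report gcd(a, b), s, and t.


Euclidean algorithm on (844, 262) — divide until remainder is 0:
  844 = 3 · 262 + 58
  262 = 4 · 58 + 30
  58 = 1 · 30 + 28
  30 = 1 · 28 + 2
  28 = 14 · 2 + 0
gcd(844, 262) = 2.
Track Bezout coefficients alongside the remainders: start with r₀ = 844 = a·1 + b·0 (s = 1, t = 0) and r₁ = 262 = a·0 + b·1 (s = 0, t = 1); each new remainder r_{k+1} = r_{k-1} − q_k·r_k inherits s_{k+1} = s_{k-1} − q_k·s_k, t_{k+1} = t_{k-1} − q_k·t_k, so r_k = a·s_k + b·t_k at every step:
  q = 3: r = 58, s = 1 − 3·0 = 1, t = 0 − 3·1 = -3  (check: 844·1 + 262·(-3) = 58)
  q = 4: r = 30, s = 0 − 4·1 = -4, t = 1 − 4·(-3) = 13  (check: 844·(-4) + 262·13 = 30)
  q = 1: r = 28, s = 1 − 1·(-4) = 5, t = -3 − 1·13 = -16  (check: 844·5 + 262·(-16) = 28)
  q = 1: r = 2, s = -4 − 1·5 = -9, t = 13 − 1·(-16) = 29  (check: 844·(-9) + 262·29 = 2)
The row with r = 2 (the gcd) gives the Bezout coefficients s = -9, t = 29.
Result: 844 · (-9) + 262 · (29) = 2.

gcd(844, 262) = 2; s = -9, t = 29 (check: 844·(-9) + 262·29 = 2).


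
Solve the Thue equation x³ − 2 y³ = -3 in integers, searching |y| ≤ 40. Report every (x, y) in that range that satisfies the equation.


The equation is x³ - 2y³ = -3. For fixed y, x³ = 2·y³ − 3, so a solution requires the RHS to be a perfect cube.
Strategy: iterate y from -40 to 40, compute RHS = 2·y³ − 3, and check whether it is a (positive or negative) perfect cube.
Check small values of y:
  y = 0: RHS = -3 is not a perfect cube.
  y = 1: RHS = -1 = (-1)³ ⇒ x = -1 works.
  y = -1: RHS = -5 is not a perfect cube.
  y = 2: RHS = 13 is not a perfect cube.
  y = -2: RHS = -19 is not a perfect cube.
  y = 3: RHS = 51 is not a perfect cube.
  y = -3: RHS = -57 is not a perfect cube.
Continuing, at y = 4: RHS = 125 = (5)³ ⇒ x = 5 works.
Searching the remaining y in |y| ≤ 40 finds no further solutions.
Collected solutions: (-1, 1), (5, 4).

Solutions (with |y| ≤ 40): (-1, 1), (5, 4).


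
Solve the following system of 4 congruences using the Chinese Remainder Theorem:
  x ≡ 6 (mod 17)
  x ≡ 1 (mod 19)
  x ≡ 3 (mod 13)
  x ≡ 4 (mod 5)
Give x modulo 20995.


Product of moduli M = 17 · 19 · 13 · 5 = 20995.
Merge one congruence at a time:
  Start: x ≡ 6 (mod 17).
  Combine with x ≡ 1 (mod 19); new modulus lcm = 323.
    Write x = 6 + 17·t and substitute into x ≡ 1 (mod 19): 17·t ≡ 1 − 6 = -5 (mod 19).
    Reduce coefficients mod 19: 17·t ≡ 14 (mod 19).
    The inverse of 17 mod 19 is 9 (since 17·9 = 153 = 8·19 + 1), so t ≡ 9·14 = 126 ≡ 12 (mod 19).
    Then x = 6 + 17·12 = 210, valid modulo lcm(17, 19) = 323: x ≡ 210 (mod 323).
  Combine with x ≡ 3 (mod 13); new modulus lcm = 4199.
    Write x = 210 + 323·t and substitute into x ≡ 3 (mod 13): 323·t ≡ 3 − 210 = -207 (mod 13).
    Reduce coefficients mod 13: 11·t ≡ 1 (mod 13).
    The inverse of 11 mod 13 is 6 (since 11·6 = 66 = 5·13 + 1), so t ≡ 6·1 = 6 ≡ 6 (mod 13).
    Then x = 210 + 323·6 = 2148, valid modulo lcm(323, 13) = 4199: x ≡ 2148 (mod 4199).
  Combine with x ≡ 4 (mod 5); new modulus lcm = 20995.
    Write x = 2148 + 4199·t and substitute into x ≡ 4 (mod 5): 4199·t ≡ 4 − 2148 = -2144 (mod 5).
    Reduce coefficients mod 5: 4·t ≡ 1 (mod 5).
    The inverse of 4 mod 5 is 4 (since 4·4 = 16 = 3·5 + 1), so t ≡ 4·1 = 4 ≡ 4 (mod 5).
    Then x = 2148 + 4199·4 = 18944, valid modulo lcm(4199, 5) = 20995: x ≡ 18944 (mod 20995).
Verify against each original: 18944 mod 17 = 6, 18944 mod 19 = 1, 18944 mod 13 = 3, 18944 mod 5 = 4.

x ≡ 18944 (mod 20995).


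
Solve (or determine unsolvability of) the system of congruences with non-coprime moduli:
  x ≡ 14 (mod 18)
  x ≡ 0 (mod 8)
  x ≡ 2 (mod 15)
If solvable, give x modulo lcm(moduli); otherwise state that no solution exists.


Moduli 18, 8, 15 are not pairwise coprime, so CRT works modulo lcm(m_i) when all pairwise compatibility conditions hold.
Pairwise compatibility: gcd(m_i, m_j) must divide a_i - a_j for every pair.
Merge one congruence at a time:
  Start: x ≡ 14 (mod 18).
  Combine with x ≡ 0 (mod 8): gcd(18, 8) = 2; 0 - 14 = -14, which IS divisible by 2, so compatible.
    Write x = 14 + 18·t and substitute into x ≡ 0 (mod 8): 18·t ≡ 0 − 14 = -14 (mod 8).
    Divide the congruence (and modulus) by g = 2: 9·t ≡ -7 (mod 4).
    Reduce coefficients mod 4: 1·t ≡ 1 (mod 4).
    So t ≡ 1 (mod 4).
    Then x = 14 + 18·1 = 32, valid modulo lcm(18, 8) = 72: x ≡ 32 (mod 72).
  Combine with x ≡ 2 (mod 15): gcd(72, 15) = 3; 2 - 32 = -30, which IS divisible by 3, so compatible.
    Write x = 32 + 72·t and substitute into x ≡ 2 (mod 15): 72·t ≡ 2 − 32 = -30 (mod 15).
    Divide the congruence (and modulus) by g = 3: 24·t ≡ -10 (mod 5).
    Reduce coefficients mod 5: 4·t ≡ 0 (mod 5).
    The inverse of 4 mod 5 is 4 (since 4·4 = 16 = 3·5 + 1), so t ≡ 4·0 = 0 ≡ 0 (mod 5).
    Then x = 32 + 72·0 = 32, valid modulo lcm(72, 15) = 360: x ≡ 32 (mod 360).
Verify: 32 mod 18 = 14, 32 mod 8 = 0, 32 mod 15 = 2.

x ≡ 32 (mod 360).


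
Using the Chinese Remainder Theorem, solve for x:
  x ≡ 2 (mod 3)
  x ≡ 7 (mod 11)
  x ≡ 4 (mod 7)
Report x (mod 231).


Moduli 3, 11, 7 are pairwise coprime; by CRT there is a unique solution modulo M = 3 · 11 · 7 = 231.
Solve pairwise, accumulating the modulus:
  Start with x ≡ 2 (mod 3).
  Combine with x ≡ 7 (mod 11): since gcd(3, 11) = 1, we get a unique residue mod 33.
    Write x = 2 + 3·t and substitute into x ≡ 7 (mod 11): 3·t ≡ 7 − 2 = 5 (mod 11).
    The inverse of 3 mod 11 is 4 (since 3·4 = 12 = 1·11 + 1), so t ≡ 4·5 = 20 ≡ 9 (mod 11).
    Then x = 2 + 3·9 = 29, valid modulo lcm(3, 11) = 33: x ≡ 29 (mod 33).
  Combine with x ≡ 4 (mod 7): since gcd(33, 7) = 1, we get a unique residue mod 231.
    Write x = 29 + 33·t and substitute into x ≡ 4 (mod 7): 33·t ≡ 4 − 29 = -25 (mod 7).
    Reduce coefficients mod 7: 5·t ≡ 3 (mod 7).
    The inverse of 5 mod 7 is 3 (since 5·3 = 15 = 2·7 + 1), so t ≡ 3·3 = 9 ≡ 2 (mod 7).
    Then x = 29 + 33·2 = 95, valid modulo lcm(33, 7) = 231: x ≡ 95 (mod 231).
Verify: 95 mod 3 = 2 ✓, 95 mod 11 = 7 ✓, 95 mod 7 = 4 ✓.

x ≡ 95 (mod 231).


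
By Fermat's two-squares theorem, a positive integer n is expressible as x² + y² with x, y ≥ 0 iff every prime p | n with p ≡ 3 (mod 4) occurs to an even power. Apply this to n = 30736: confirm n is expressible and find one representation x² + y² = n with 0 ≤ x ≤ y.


Step 1: Factor n = 30736 = 2^4 · 17 · 113.
Step 2: Check the mod-4 condition on each prime factor: 2 = 2 (special); 17 ≡ 1 (mod 4), exponent 1; 113 ≡ 1 (mod 4), exponent 1.
All primes ≡ 3 (mod 4) appear to even exponent (or don't appear), so by the two-squares theorem n IS expressible as a sum of two squares.
Step 3: Build a representation. Group n = k² · m with k = 4 and m = 17 · 113 = 1921 (a product of primes ≡ 1 (mod 4)); a representation of m scales to one of n via (k·x)² + (k·y)² = k²(x² + y²). Each prime p ≡ 1 (mod 4) is itself a sum of two squares; find a² by testing p − a² for a perfect square:
  17: 17 − 1² = 16 = 4² ⇒ 17 = 1² + 4².
  113: 113 − 1² = 112, 113 − 2² = 109, 113 − 3² = 104, 113 − 4² = 97, 113 − 5² = 88, 113 − 6² = 77, 113 − 7² = 64 = 8² ⇒ 113 = 7² + 8².
  Combine using the Brahmagupta–Fibonacci identity (a² + b²)(c² + d²) = (ac − bd)² + (ad + bc)² = (ac + bd)² + (ad − bc)²:
  17 · 113 = 1921: from (1² + 4²)(7² + 8²), take (1·7 − 4·8, 1·8 + 4·7) = (7 − 32, 8 + 28) = (-25, 36); dropping signs (only squares matter) gives (25, 36); check 25² + 36² = 625 + 1296 = 1921 ✓.
  Scale by k = 4: (4·25, 4·36) = (100, 144).
Step 4: Order so x ≤ y and verify: 100² + 144² = 10000 + 20736 = 30736 = n. ✓

n = 30736 = 100² + 144² (one valid representation with x ≤ y).


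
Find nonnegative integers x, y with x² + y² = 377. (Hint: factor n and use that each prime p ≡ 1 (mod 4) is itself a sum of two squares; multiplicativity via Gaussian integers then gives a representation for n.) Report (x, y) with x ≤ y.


Step 1: Factor n = 377 = 13 · 29.
Step 2: Check the mod-4 condition on each prime factor: 13 ≡ 1 (mod 4), exponent 1; 29 ≡ 1 (mod 4), exponent 1.
All primes ≡ 3 (mod 4) appear to even exponent (or don't appear), so by the two-squares theorem n IS expressible as a sum of two squares.
Step 3: Build a representation. Here n = 13 · 29 is a product of primes ≡ 1 (mod 4). Each prime p ≡ 1 (mod 4) is itself a sum of two squares; find a² by testing p − a² for a perfect square:
  13: 13 − 1² = 12, 13 − 2² = 9 = 3² ⇒ 13 = 2² + 3².
  29: 29 − 1² = 28, 29 − 2² = 25 = 5² ⇒ 29 = 2² + 5².
  Combine using the Brahmagupta–Fibonacci identity (a² + b²)(c² + d²) = (ac − bd)² + (ad + bc)² = (ac + bd)² + (ad − bc)²:
  13 · 29 = 377: from (2² + 3²)(2² + 5²), take (2·2 − 3·5, 2·5 + 3·2) = (4 − 15, 10 + 6) = (-11, 16); dropping signs (only squares matter) gives (11, 16); check 11² + 16² = 121 + 256 = 377 ✓.
Step 4: Order so x ≤ y and verify: 11² + 16² = 121 + 256 = 377 = n. ✓

n = 377 = 11² + 16² (one valid representation with x ≤ y).
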